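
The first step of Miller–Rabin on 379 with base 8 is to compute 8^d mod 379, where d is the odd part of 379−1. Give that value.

378

379 − 1 = 378 = 2^1 · 189, so d = 189.
8^1 ≡ 8 (mod 379)
8^2 ≡ 8^2 = 64 ≡ 64 (mod 379)
8^4 ≡ 64^2 = 4096 ≡ 306 (mod 379)
8^8 ≡ 306^2 = 93636 ≡ 23 (mod 379)
8^16 ≡ 23^2 = 529 ≡ 150 (mod 379)
8^32 ≡ 150^2 = 22500 ≡ 139 (mod 379)
8^64 ≡ 139^2 = 19321 ≡ 371 (mod 379)
8^128 ≡ 371^2 = 137641 ≡ 64 (mod 379)
189 = 128 + 32 + 16 + 8 + 4 + 1 in binary powers of 2.
So 8^189 ≡ 64 · 139 · 150 · 23 · 306 · 8 ≡ 378 (mod 379).
Since 8^d ≡ 378 (mod 379), base 8 does not prove 379 composite.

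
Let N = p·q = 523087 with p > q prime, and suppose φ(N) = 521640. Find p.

φ(n) = (p−1)(q−1) = n − (p+q) + 1, so p + q = 523087 − 521640 + 1 = 1448.
p and q are the roots of t² − 1448t + 523087 = 0.
Discriminant: 1448² − 4·523087 = 2096704 − 2092348 = 4356; √4356 = 66.
q = (1448 − 66)/2 = 691, p = (1448 + 66)/2 = 757.
Check: 691 · 757 = 523087.

757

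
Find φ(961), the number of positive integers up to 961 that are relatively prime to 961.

Factor: 961 = 31^2.
φ(961) = 31^1·(31−1) = 930.

930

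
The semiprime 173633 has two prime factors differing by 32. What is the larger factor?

433

Since p = q + 32, we have 173633 = q(q + 32), so q² + 32q − 173633 = 0.
Discriminant: 32² + 4·173633 = 1024 + 694532 = 695556; √695556 = 834.
q = (−32 + 834)/2 = 401, and p = q + 32 = 433.
Check: 401 · 433 = 173633.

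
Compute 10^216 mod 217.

64

10^1 ≡ 10 (mod 217)
10^2 ≡ 10^2 = 100 ≡ 100 (mod 217)
10^4 ≡ 100^2 = 10000 ≡ 18 (mod 217)
10^8 ≡ 18^2 = 324 ≡ 107 (mod 217)
10^16 ≡ 107^2 = 11449 ≡ 165 (mod 217)
10^32 ≡ 165^2 = 27225 ≡ 100 (mod 217)
10^64 ≡ 100^2 = 10000 ≡ 18 (mod 217)
10^128 ≡ 18^2 = 324 ≡ 107 (mod 217)
216 = 128 + 64 + 16 + 8 in binary powers of 2.
So 10^216 ≡ 107 · 18 · 165 · 107 ≡ 64 (mod 217).
Since 64 ≠ 1, base 10 is a Fermat witness: 217 is composite.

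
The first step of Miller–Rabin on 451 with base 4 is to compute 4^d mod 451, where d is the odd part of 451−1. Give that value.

122

451 − 1 = 450 = 2^1 · 225, so d = 225.
4^1 ≡ 4 (mod 451)
4^2 ≡ 4^2 = 16 ≡ 16 (mod 451)
4^4 ≡ 16^2 = 256 ≡ 256 (mod 451)
4^8 ≡ 256^2 = 65536 ≡ 141 (mod 451)
4^16 ≡ 141^2 = 19881 ≡ 37 (mod 451)
4^32 ≡ 37^2 = 1369 ≡ 16 (mod 451)
4^64 ≡ 16^2 = 256 ≡ 256 (mod 451)
4^128 ≡ 256^2 = 65536 ≡ 141 (mod 451)
225 = 128 + 64 + 32 + 1 in binary powers of 2.
So 4^225 ≡ 141 · 256 · 16 · 4 ≡ 122 (mod 451).
Squaring chain: 122; never reaches −1, so base 4 is a Miller–Rabin witness that 451 is composite.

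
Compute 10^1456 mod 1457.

10^1 ≡ 10 (mod 1457)
10^2 ≡ 10^2 = 100 ≡ 100 (mod 1457)
10^4 ≡ 100^2 = 10000 ≡ 1258 (mod 1457)
10^8 ≡ 1258^2 = 1582564 ≡ 262 (mod 1457)
10^16 ≡ 262^2 = 68644 ≡ 165 (mod 1457)
10^32 ≡ 165^2 = 27225 ≡ 999 (mod 1457)
10^64 ≡ 999^2 = 998001 ≡ 1413 (mod 1457)
10^128 ≡ 1413^2 = 1996569 ≡ 479 (mod 1457)
10^256 ≡ 479^2 = 229441 ≡ 692 (mod 1457)
10^512 ≡ 692^2 = 478864 ≡ 968 (mod 1457)
10^1024 ≡ 968^2 = 937024 ≡ 173 (mod 1457)
1456 = 1024 + 256 + 128 + 32 + 16 in binary powers of 2.
So 10^1456 ≡ 173 · 692 · 479 · 999 · 165 ≡ 754 (mod 1457).
Since 754 ≠ 1, base 10 is a Fermat witness: 1457 is composite.

754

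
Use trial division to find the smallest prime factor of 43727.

73

43727 is odd.
Digit sum 23, not divisible by 3.
Ends in 7: not divisible by 5.
7: 43727 = 7·6246 + 5
11: 43727 = 11·3975 + 2
13: 43727 = 13·3363 + 8
17: 43727 = 17·2572 + 3
19: 43727 = 19·2301 + 8
23: 43727 = 23·1901 + 4
29: 43727 = 29·1507 + 24
31: 43727 = 31·1410 + 17
37: 43727 = 37·1181 + 30
41: 43727 = 41·1066 + 21
43: 43727 = 43·1016 + 39
47: 43727 = 47·930 + 17
53: 43727 = 53·825 + 2
59: 43727 = 59·741 + 8
61: 43727 = 61·716 + 51
67: 43727 = 67·652 + 43
71: 43727 = 71·615 + 62
73: 43727 = 73·599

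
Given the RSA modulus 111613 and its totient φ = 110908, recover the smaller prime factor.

φ(n) = (p−1)(q−1) = n − (p+q) + 1, so p + q = 111613 − 110908 + 1 = 706.
p and q are the roots of t² − 706t + 111613 = 0.
Discriminant: 706² − 4·111613 = 498436 − 446452 = 51984; √51984 = 228.
q = (706 − 228)/2 = 239, p = (706 + 228)/2 = 467.
Check: 239 · 467 = 111613.

239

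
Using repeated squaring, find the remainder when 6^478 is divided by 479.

6^1 ≡ 6 (mod 479)
6^2 ≡ 6^2 = 36 ≡ 36 (mod 479)
6^4 ≡ 36^2 = 1296 ≡ 338 (mod 479)
6^8 ≡ 338^2 = 114244 ≡ 242 (mod 479)
6^16 ≡ 242^2 = 58564 ≡ 126 (mod 479)
6^32 ≡ 126^2 = 15876 ≡ 69 (mod 479)
6^64 ≡ 69^2 = 4761 ≡ 450 (mod 479)
6^128 ≡ 450^2 = 202500 ≡ 362 (mod 479)
6^256 ≡ 362^2 = 131044 ≡ 277 (mod 479)
478 = 256 + 128 + 64 + 16 + 8 + 4 + 2 in binary powers of 2.
So 6^478 ≡ 277 · 362 · 450 · 126 · 242 · 338 · 36 ≡ 1 (mod 479).
Since the result is 1, base 6 gives no evidence that 479 is composite.

1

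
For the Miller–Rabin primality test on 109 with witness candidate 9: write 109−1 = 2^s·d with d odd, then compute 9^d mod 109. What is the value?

109 − 1 = 108 = 2^2 · 27, so d = 27.
9^1 ≡ 9 (mod 109)
9^2 ≡ 9^2 = 81 ≡ 81 (mod 109)
9^4 ≡ 81^2 = 6561 ≡ 21 (mod 109)
9^8 ≡ 21^2 = 441 ≡ 5 (mod 109)
9^16 ≡ 5^2 = 25 ≡ 25 (mod 109)
27 = 16 + 8 + 2 + 1 in binary powers of 2.
So 9^27 ≡ 25 · 5 · 81 · 9 ≡ 1 (mod 109).
Since 9^d ≡ 1 (mod 109), base 9 does not prove 109 composite.

1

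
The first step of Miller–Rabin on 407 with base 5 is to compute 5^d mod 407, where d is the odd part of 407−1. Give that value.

279

407 − 1 = 406 = 2^1 · 203, so d = 203.
5^1 ≡ 5 (mod 407)
5^2 ≡ 5^2 = 25 ≡ 25 (mod 407)
5^4 ≡ 25^2 = 625 ≡ 218 (mod 407)
5^8 ≡ 218^2 = 47524 ≡ 312 (mod 407)
5^16 ≡ 312^2 = 97344 ≡ 71 (mod 407)
5^32 ≡ 71^2 = 5041 ≡ 157 (mod 407)
5^64 ≡ 157^2 = 24649 ≡ 229 (mod 407)
5^128 ≡ 229^2 = 52441 ≡ 345 (mod 407)
203 = 128 + 64 + 8 + 2 + 1 in binary powers of 2.
So 5^203 ≡ 345 · 229 · 312 · 25 · 5 ≡ 279 (mod 407).
Squaring chain: 279; never reaches −1, so base 5 is a Miller–Rabin witness that 407 is composite.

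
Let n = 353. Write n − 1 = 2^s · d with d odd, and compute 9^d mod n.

353 − 1 = 352 = 2^5 · 11, so d = 11.
9^1 ≡ 9 (mod 353)
9^2 ≡ 9^2 = 81 ≡ 81 (mod 353)
9^4 ≡ 81^2 = 6561 ≡ 207 (mod 353)
9^8 ≡ 207^2 = 42849 ≡ 136 (mod 353)
11 = 8 + 2 + 1 in binary powers of 2.
So 9^11 ≡ 136 · 81 · 9 ≡ 304 (mod 353).
Squaring chain: 304 → 283 → 311 → 352 → 1; reaches −1, so base 9 does not prove 353 composite.

304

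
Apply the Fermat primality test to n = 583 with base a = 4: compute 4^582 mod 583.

236

4^1 ≡ 4 (mod 583)
4^2 ≡ 4^2 = 16 ≡ 16 (mod 583)
4^4 ≡ 16^2 = 256 ≡ 256 (mod 583)
4^8 ≡ 256^2 = 65536 ≡ 240 (mod 583)
4^16 ≡ 240^2 = 57600 ≡ 466 (mod 583)
4^32 ≡ 466^2 = 217156 ≡ 280 (mod 583)
4^64 ≡ 280^2 = 78400 ≡ 278 (mod 583)
4^128 ≡ 278^2 = 77284 ≡ 328 (mod 583)
4^256 ≡ 328^2 = 107584 ≡ 312 (mod 583)
4^512 ≡ 312^2 = 97344 ≡ 566 (mod 583)
582 = 512 + 64 + 4 + 2 in binary powers of 2.
So 4^582 ≡ 566 · 278 · 256 · 16 ≡ 236 (mod 583).
Since 236 ≠ 1, base 4 is a Fermat witness: 583 is composite.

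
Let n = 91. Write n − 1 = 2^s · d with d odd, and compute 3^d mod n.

91 − 1 = 90 = 2^1 · 45, so d = 45.
3^1 ≡ 3 (mod 91)
3^2 ≡ 3^2 = 9 ≡ 9 (mod 91)
3^4 ≡ 9^2 = 81 ≡ 81 (mod 91)
3^8 ≡ 81^2 = 6561 ≡ 9 (mod 91)
3^16 ≡ 9^2 = 81 ≡ 81 (mod 91)
3^32 ≡ 81^2 = 6561 ≡ 9 (mod 91)
45 = 32 + 8 + 4 + 1 in binary powers of 2.
So 3^45 ≡ 9 · 9 · 81 · 3 ≡ 27 (mod 91).
Squaring chain: 27; never reaches −1, so base 3 is a Miller–Rabin witness that 91 is composite.

27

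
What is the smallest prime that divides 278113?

278113 is odd.
Digit sum 22, not divisible by 3.
Ends in 3: not divisible by 5.
7: 278113 = 7·39730 + 3
11: 278113 = 11·25283

11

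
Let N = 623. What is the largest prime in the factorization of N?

623 = 7 · 89
89 is prime.
So 623 = 7 · 89; the largest prime factor is 89.

89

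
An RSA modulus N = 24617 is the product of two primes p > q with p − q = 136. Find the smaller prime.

Since p = q + 136, we have 24617 = q(q + 136), so q² + 136q − 24617 = 0.
Discriminant: 136² + 4·24617 = 18496 + 98468 = 116964; √116964 = 342.
q = (−136 + 342)/2 = 103, and p = q + 136 = 239.
Check: 103 · 239 = 24617.

103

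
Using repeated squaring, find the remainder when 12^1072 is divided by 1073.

900

12^1 ≡ 12 (mod 1073)
12^2 ≡ 12^2 = 144 ≡ 144 (mod 1073)
12^4 ≡ 144^2 = 20736 ≡ 349 (mod 1073)
12^8 ≡ 349^2 = 121801 ≡ 552 (mod 1073)
12^16 ≡ 552^2 = 304704 ≡ 1045 (mod 1073)
12^32 ≡ 1045^2 = 1092025 ≡ 784 (mod 1073)
12^64 ≡ 784^2 = 614656 ≡ 900 (mod 1073)
12^128 ≡ 900^2 = 810000 ≡ 958 (mod 1073)
12^256 ≡ 958^2 = 917764 ≡ 349 (mod 1073)
12^512 ≡ 349^2 = 121801 ≡ 552 (mod 1073)
12^1024 ≡ 552^2 = 304704 ≡ 1045 (mod 1073)
1072 = 1024 + 32 + 16 in binary powers of 2.
So 12^1072 ≡ 1045 · 784 · 1045 ≡ 900 (mod 1073).
Since 900 ≠ 1, base 12 is a Fermat witness: 1073 is composite.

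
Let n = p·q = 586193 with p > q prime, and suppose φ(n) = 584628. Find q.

φ(n) = (p−1)(q−1) = n − (p+q) + 1, so p + q = 586193 − 584628 + 1 = 1566.
p and q are the roots of t² − 1566t + 586193 = 0.
Discriminant: 1566² − 4·586193 = 2452356 − 2344772 = 107584; √107584 = 328.
q = (1566 − 328)/2 = 619, p = (1566 + 328)/2 = 947.
Check: 619 · 947 = 586193.

619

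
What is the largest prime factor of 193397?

89

193397 = 41 · 4717
4717 = 53 · 89
89 is prime.
So 193397 = 41 · 53 · 89; the largest prime factor is 89.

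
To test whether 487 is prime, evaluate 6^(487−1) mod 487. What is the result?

1

6^1 ≡ 6 (mod 487)
6^2 ≡ 6^2 = 36 ≡ 36 (mod 487)
6^4 ≡ 36^2 = 1296 ≡ 322 (mod 487)
6^8 ≡ 322^2 = 103684 ≡ 440 (mod 487)
6^16 ≡ 440^2 = 193600 ≡ 261 (mod 487)
6^32 ≡ 261^2 = 68121 ≡ 428 (mod 487)
6^64 ≡ 428^2 = 183184 ≡ 72 (mod 487)
6^128 ≡ 72^2 = 5184 ≡ 314 (mod 487)
6^256 ≡ 314^2 = 98596 ≡ 222 (mod 487)
486 = 256 + 128 + 64 + 32 + 4 + 2 in binary powers of 2.
So 6^486 ≡ 222 · 314 · 72 · 428 · 322 · 36 ≡ 1 (mod 487).
Since the result is 1, base 6 gives no evidence that 487 is composite.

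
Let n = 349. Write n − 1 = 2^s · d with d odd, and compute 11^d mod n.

349 − 1 = 348 = 2^2 · 87, so d = 87.
11^1 ≡ 11 (mod 349)
11^2 ≡ 11^2 = 121 ≡ 121 (mod 349)
11^4 ≡ 121^2 = 14641 ≡ 332 (mod 349)
11^8 ≡ 332^2 = 110224 ≡ 289 (mod 349)
11^16 ≡ 289^2 = 83521 ≡ 110 (mod 349)
11^32 ≡ 110^2 = 12100 ≡ 234 (mod 349)
11^64 ≡ 234^2 = 54756 ≡ 312 (mod 349)
87 = 64 + 16 + 4 + 2 + 1 in binary powers of 2.
So 11^87 ≡ 312 · 110 · 332 · 121 · 11 ≡ 213 (mod 349).
Squaring chain: 213 → 348; reaches −1, so base 11 does not prove 349 composite.

213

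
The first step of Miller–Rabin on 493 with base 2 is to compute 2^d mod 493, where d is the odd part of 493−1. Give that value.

76

493 − 1 = 492 = 2^2 · 123, so d = 123.
2^1 ≡ 2 (mod 493)
2^2 ≡ 2^2 = 4 ≡ 4 (mod 493)
2^4 ≡ 4^2 = 16 ≡ 16 (mod 493)
2^8 ≡ 16^2 = 256 ≡ 256 (mod 493)
2^16 ≡ 256^2 = 65536 ≡ 460 (mod 493)
2^32 ≡ 460^2 = 211600 ≡ 103 (mod 493)
2^64 ≡ 103^2 = 10609 ≡ 256 (mod 493)
123 = 64 + 32 + 16 + 8 + 2 + 1 in binary powers of 2.
So 2^123 ≡ 256 · 103 · 460 · 256 · 4 · 2 ≡ 76 (mod 493).
Squaring chain: 76 → 353; never reaches −1, so base 2 is a Miller–Rabin witness that 493 is composite.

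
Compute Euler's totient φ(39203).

Factor: 39203 = 197 · 199.
φ(39203) = (197−1) · (199−1) = 196 · 198 = 38808.

38808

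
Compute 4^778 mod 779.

4^1 ≡ 4 (mod 779)
4^2 ≡ 4^2 = 16 ≡ 16 (mod 779)
4^4 ≡ 16^2 = 256 ≡ 256 (mod 779)
4^8 ≡ 256^2 = 65536 ≡ 100 (mod 779)
4^16 ≡ 100^2 = 10000 ≡ 652 (mod 779)
4^32 ≡ 652^2 = 425104 ≡ 549 (mod 779)
4^64 ≡ 549^2 = 301401 ≡ 707 (mod 779)
4^128 ≡ 707^2 = 499849 ≡ 510 (mod 779)
4^256 ≡ 510^2 = 260100 ≡ 693 (mod 779)
4^512 ≡ 693^2 = 480249 ≡ 385 (mod 779)
778 = 512 + 256 + 8 + 2 in binary powers of 2.
So 4^778 ≡ 385 · 693 · 100 · 16 ≡ 674 (mod 779).
Since 674 ≠ 1, base 4 is a Fermat witness: 779 is composite.

674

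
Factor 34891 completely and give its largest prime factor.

34891 = 23 · 1517
1517 = 37 · 41
41 is prime.
So 34891 = 23 · 37 · 41; the largest prime factor is 41.

41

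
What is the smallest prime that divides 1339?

13

1339 is odd.
Digit sum 16, not divisible by 3.
Ends in 9: not divisible by 5.
7: 1339 = 7·191 + 2
11: 1339 = 11·121 + 8
13: 1339 = 13·103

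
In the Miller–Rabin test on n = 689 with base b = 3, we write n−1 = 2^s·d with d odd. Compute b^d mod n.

689 − 1 = 688 = 2^4 · 43, so d = 43.
3^1 ≡ 3 (mod 689)
3^2 ≡ 3^2 = 9 ≡ 9 (mod 689)
3^4 ≡ 9^2 = 81 ≡ 81 (mod 689)
3^8 ≡ 81^2 = 6561 ≡ 360 (mod 689)
3^16 ≡ 360^2 = 129600 ≡ 68 (mod 689)
3^32 ≡ 68^2 = 4624 ≡ 490 (mod 689)
43 = 32 + 8 + 2 + 1 in binary powers of 2.
So 3^43 ≡ 490 · 360 · 9 · 3 ≡ 432 (mod 689).
Squaring chain: 432 → 594 → 68 → 490; never reaches −1, so base 3 is a Miller–Rabin witness that 689 is composite.

432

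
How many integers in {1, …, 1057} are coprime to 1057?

Factor: 1057 = 7 · 151.
φ(1057) = (7−1) · (151−1) = 6 · 150 = 900.

900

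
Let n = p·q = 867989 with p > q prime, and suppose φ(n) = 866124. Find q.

φ(n) = (p−1)(q−1) = n − (p+q) + 1, so p + q = 867989 − 866124 + 1 = 1866.
p and q are the roots of t² − 1866t + 867989 = 0.
Discriminant: 1866² − 4·867989 = 3481956 − 3471956 = 10000; √10000 = 100.
q = (1866 − 100)/2 = 883, p = (1866 + 100)/2 = 983.
Check: 883 · 983 = 867989.

883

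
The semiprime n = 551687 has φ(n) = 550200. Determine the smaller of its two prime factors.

φ(n) = (p−1)(q−1) = n − (p+q) + 1, so p + q = 551687 − 550200 + 1 = 1488.
p and q are the roots of t² − 1488t + 551687 = 0.
Discriminant: 1488² − 4·551687 = 2214144 − 2206748 = 7396; √7396 = 86.
q = (1488 − 86)/2 = 701, p = (1488 + 86)/2 = 787.
Check: 701 · 787 = 551687.

701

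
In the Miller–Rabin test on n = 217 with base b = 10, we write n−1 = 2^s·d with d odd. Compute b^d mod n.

97

217 − 1 = 216 = 2^3 · 27, so d = 27.
10^1 ≡ 10 (mod 217)
10^2 ≡ 10^2 = 100 ≡ 100 (mod 217)
10^4 ≡ 100^2 = 10000 ≡ 18 (mod 217)
10^8 ≡ 18^2 = 324 ≡ 107 (mod 217)
10^16 ≡ 107^2 = 11449 ≡ 165 (mod 217)
27 = 16 + 8 + 2 + 1 in binary powers of 2.
So 10^27 ≡ 165 · 107 · 100 · 10 ≡ 97 (mod 217).
Squaring chain: 97 → 78 → 8; never reaches −1, so base 10 is a Miller–Rabin witness that 217 is composite.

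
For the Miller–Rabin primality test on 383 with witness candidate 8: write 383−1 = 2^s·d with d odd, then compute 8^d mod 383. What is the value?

1

383 − 1 = 382 = 2^1 · 191, so d = 191.
8^1 ≡ 8 (mod 383)
8^2 ≡ 8^2 = 64 ≡ 64 (mod 383)
8^4 ≡ 64^2 = 4096 ≡ 266 (mod 383)
8^8 ≡ 266^2 = 70756 ≡ 284 (mod 383)
8^16 ≡ 284^2 = 80656 ≡ 226 (mod 383)
8^32 ≡ 226^2 = 51076 ≡ 137 (mod 383)
8^64 ≡ 137^2 = 18769 ≡ 2 (mod 383)
8^128 ≡ 2^2 = 4 ≡ 4 (mod 383)
191 = 128 + 32 + 16 + 8 + 4 + 2 + 1 in binary powers of 2.
So 8^191 ≡ 4 · 137 · 226 · 284 · 266 · 64 · 8 ≡ 1 (mod 383).
Since 8^d ≡ 1 (mod 383), base 8 does not prove 383 composite.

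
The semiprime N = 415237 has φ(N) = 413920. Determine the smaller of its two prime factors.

φ(n) = (p−1)(q−1) = n − (p+q) + 1, so p + q = 415237 − 413920 + 1 = 1318.
p and q are the roots of t² − 1318t + 415237 = 0.
Discriminant: 1318² − 4·415237 = 1737124 − 1660948 = 76176; √76176 = 276.
q = (1318 − 276)/2 = 521, p = (1318 + 276)/2 = 797.
Check: 521 · 797 = 415237.

521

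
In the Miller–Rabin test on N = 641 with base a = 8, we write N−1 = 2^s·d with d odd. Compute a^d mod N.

77

641 − 1 = 640 = 2^7 · 5, so d = 5.
8^1 ≡ 8 (mod 641)
8^2 ≡ 8^2 = 64 ≡ 64 (mod 641)
8^4 ≡ 64^2 = 4096 ≡ 250 (mod 641)
5 = 4 + 1 in binary powers of 2.
So 8^5 ≡ 250 · 8 ≡ 77 (mod 641).
Squaring chain: 77 → 160 → 601 → 318 → 487 → 640 → 1; reaches −1, so base 8 does not prove 641 composite.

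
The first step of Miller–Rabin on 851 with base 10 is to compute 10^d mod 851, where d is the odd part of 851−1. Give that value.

359

851 − 1 = 850 = 2^1 · 425, so d = 425.
10^1 ≡ 10 (mod 851)
10^2 ≡ 10^2 = 100 ≡ 100 (mod 851)
10^4 ≡ 100^2 = 10000 ≡ 639 (mod 851)
10^8 ≡ 639^2 = 408321 ≡ 692 (mod 851)
10^16 ≡ 692^2 = 478864 ≡ 602 (mod 851)
10^32 ≡ 602^2 = 362404 ≡ 729 (mod 851)
10^64 ≡ 729^2 = 531441 ≡ 417 (mod 851)
10^128 ≡ 417^2 = 173889 ≡ 285 (mod 851)
10^256 ≡ 285^2 = 81225 ≡ 380 (mod 851)
425 = 256 + 128 + 32 + 8 + 1 in binary powers of 2.
So 10^425 ≡ 380 · 285 · 729 · 692 · 10 ≡ 359 (mod 851).
Squaring chain: 359; never reaches −1, so base 10 is a Miller–Rabin witness that 851 is composite.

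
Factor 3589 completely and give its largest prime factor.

3589 = 37 · 97
97 is prime.
So 3589 = 37 · 97; the largest prime factor is 97.

97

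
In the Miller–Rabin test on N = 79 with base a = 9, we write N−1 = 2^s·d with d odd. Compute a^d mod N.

1

79 − 1 = 78 = 2^1 · 39, so d = 39.
9^1 ≡ 9 (mod 79)
9^2 ≡ 9^2 = 81 ≡ 2 (mod 79)
9^4 ≡ 2^2 = 4 ≡ 4 (mod 79)
9^8 ≡ 4^2 = 16 ≡ 16 (mod 79)
9^16 ≡ 16^2 = 256 ≡ 19 (mod 79)
9^32 ≡ 19^2 = 361 ≡ 45 (mod 79)
39 = 32 + 4 + 2 + 1 in binary powers of 2.
So 9^39 ≡ 45 · 4 · 2 · 9 ≡ 1 (mod 79).
Since 9^d ≡ 1 (mod 79), base 9 does not prove 79 composite.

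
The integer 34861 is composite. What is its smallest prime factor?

34861 is odd.
Digit sum 22, not divisible by 3.
Ends in 1: not divisible by 5.
7: 34861 = 7·4980 + 1
11: 34861 = 11·3169 + 2
13: 34861 = 13·2681 + 8
17: 34861 = 17·2050 + 11
19: 34861 = 19·1834 + 15
23: 34861 = 23·1515 + 16
29: 34861 = 29·1202 + 3
31: 34861 = 31·1124 + 17
37: 34861 = 37·942 + 7
41: 34861 = 41·850 + 11
43: 34861 = 43·810 + 31
47: 34861 = 47·741 + 34
53: 34861 = 53·657 + 40
59: 34861 = 59·590 + 51
61: 34861 = 61·571 + 30
67: 34861 = 67·520 + 21
71: 34861 = 71·491

71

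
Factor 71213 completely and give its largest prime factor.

71213 = 17 · 4189
4189 = 59 · 71
71 is prime.
So 71213 = 17 · 59 · 71; the largest prime factor is 71.

71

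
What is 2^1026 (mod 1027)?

2^1 ≡ 2 (mod 1027)
2^2 ≡ 2^2 = 4 ≡ 4 (mod 1027)
2^4 ≡ 4^2 = 16 ≡ 16 (mod 1027)
2^8 ≡ 16^2 = 256 ≡ 256 (mod 1027)
2^16 ≡ 256^2 = 65536 ≡ 835 (mod 1027)
2^32 ≡ 835^2 = 697225 ≡ 919 (mod 1027)
2^64 ≡ 919^2 = 844561 ≡ 367 (mod 1027)
2^128 ≡ 367^2 = 134689 ≡ 152 (mod 1027)
2^256 ≡ 152^2 = 23104 ≡ 510 (mod 1027)
2^512 ≡ 510^2 = 260100 ≡ 269 (mod 1027)
2^1024 ≡ 269^2 = 72361 ≡ 471 (mod 1027)
1026 = 1024 + 2 in binary powers of 2.
So 2^1026 ≡ 471 · 4 ≡ 857 (mod 1027).
Since 857 ≠ 1, base 2 is a Fermat witness: 1027 is composite.

857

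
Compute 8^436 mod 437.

8^1 ≡ 8 (mod 437)
8^2 ≡ 8^2 = 64 ≡ 64 (mod 437)
8^4 ≡ 64^2 = 4096 ≡ 163 (mod 437)
8^8 ≡ 163^2 = 26569 ≡ 349 (mod 437)
8^16 ≡ 349^2 = 121801 ≡ 315 (mod 437)
8^32 ≡ 315^2 = 99225 ≡ 26 (mod 437)
8^64 ≡ 26^2 = 676 ≡ 239 (mod 437)
8^128 ≡ 239^2 = 57121 ≡ 311 (mod 437)
8^256 ≡ 311^2 = 96721 ≡ 144 (mod 437)
436 = 256 + 128 + 32 + 16 + 4 in binary powers of 2.
So 8^436 ≡ 144 · 311 · 26 · 315 · 163 ≡ 334 (mod 437).
Since 334 ≠ 1, base 8 is a Fermat witness: 437 is composite.

334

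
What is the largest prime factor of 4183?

89

4183 = 47 · 89
89 is prime.
So 4183 = 47 · 89; the largest prime factor is 89.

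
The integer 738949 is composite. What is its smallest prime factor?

29

738949 is odd.
Digit sum 40, not divisible by 3.
Ends in 9: not divisible by 5.
7: 738949 = 7·105564 + 1
11: 738949 = 11·67177 + 2
13: 738949 = 13·56842 + 3
17: 738949 = 17·43467 + 10
19: 738949 = 19·38892 + 1
23: 738949 = 23·32128 + 5
29: 738949 = 29·25481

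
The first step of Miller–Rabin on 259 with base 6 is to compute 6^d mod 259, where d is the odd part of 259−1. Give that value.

259 − 1 = 258 = 2^1 · 129, so d = 129.
6^1 ≡ 6 (mod 259)
6^2 ≡ 6^2 = 36 ≡ 36 (mod 259)
6^4 ≡ 36^2 = 1296 ≡ 1 (mod 259)
6^8 ≡ 1^2 = 1 ≡ 1 (mod 259)
6^16 ≡ 1^2 = 1 ≡ 1 (mod 259)
6^32 ≡ 1^2 = 1 ≡ 1 (mod 259)
6^64 ≡ 1^2 = 1 ≡ 1 (mod 259)
6^128 ≡ 1^2 = 1 ≡ 1 (mod 259)
129 = 128 + 1 in binary powers of 2.
So 6^129 ≡ 1 · 6 ≡ 6 (mod 259).
Squaring chain: 6; never reaches −1, so base 6 is a Miller–Rabin witness that 259 is composite.

6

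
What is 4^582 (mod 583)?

236

4^1 ≡ 4 (mod 583)
4^2 ≡ 4^2 = 16 ≡ 16 (mod 583)
4^4 ≡ 16^2 = 256 ≡ 256 (mod 583)
4^8 ≡ 256^2 = 65536 ≡ 240 (mod 583)
4^16 ≡ 240^2 = 57600 ≡ 466 (mod 583)
4^32 ≡ 466^2 = 217156 ≡ 280 (mod 583)
4^64 ≡ 280^2 = 78400 ≡ 278 (mod 583)
4^128 ≡ 278^2 = 77284 ≡ 328 (mod 583)
4^256 ≡ 328^2 = 107584 ≡ 312 (mod 583)
4^512 ≡ 312^2 = 97344 ≡ 566 (mod 583)
582 = 512 + 64 + 4 + 2 in binary powers of 2.
So 4^582 ≡ 566 · 278 · 256 · 16 ≡ 236 (mod 583).
Since 236 ≠ 1, base 4 is a Fermat witness: 583 is composite.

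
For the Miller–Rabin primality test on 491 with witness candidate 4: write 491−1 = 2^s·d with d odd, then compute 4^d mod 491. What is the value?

1

491 − 1 = 490 = 2^1 · 245, so d = 245.
4^1 ≡ 4 (mod 491)
4^2 ≡ 4^2 = 16 ≡ 16 (mod 491)
4^4 ≡ 16^2 = 256 ≡ 256 (mod 491)
4^8 ≡ 256^2 = 65536 ≡ 233 (mod 491)
4^16 ≡ 233^2 = 54289 ≡ 279 (mod 491)
4^32 ≡ 279^2 = 77841 ≡ 263 (mod 491)
4^64 ≡ 263^2 = 69169 ≡ 429 (mod 491)
4^128 ≡ 429^2 = 184041 ≡ 407 (mod 491)
245 = 128 + 64 + 32 + 16 + 4 + 1 in binary powers of 2.
So 4^245 ≡ 407 · 429 · 263 · 279 · 256 · 4 ≡ 1 (mod 491).
Since 4^d ≡ 1 (mod 491), base 4 does not prove 491 composite.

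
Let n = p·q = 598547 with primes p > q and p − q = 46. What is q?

751

Since p = q + 46, we have 598547 = q(q + 46), so q² + 46q − 598547 = 0.
Discriminant: 46² + 4·598547 = 2116 + 2394188 = 2396304; √2396304 = 1548.
q = (−46 + 1548)/2 = 751, and p = q + 46 = 797.
Check: 751 · 797 = 598547.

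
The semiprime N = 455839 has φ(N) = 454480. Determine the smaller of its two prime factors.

φ(n) = (p−1)(q−1) = n − (p+q) + 1, so p + q = 455839 − 454480 + 1 = 1360.
p and q are the roots of t² − 1360t + 455839 = 0.
Discriminant: 1360² − 4·455839 = 1849600 − 1823356 = 26244; √26244 = 162.
q = (1360 − 162)/2 = 599, p = (1360 + 162)/2 = 761.
Check: 599 · 761 = 455839.

599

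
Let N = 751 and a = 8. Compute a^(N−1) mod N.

1

8^1 ≡ 8 (mod 751)
8^2 ≡ 8^2 = 64 ≡ 64 (mod 751)
8^4 ≡ 64^2 = 4096 ≡ 341 (mod 751)
8^8 ≡ 341^2 = 116281 ≡ 627 (mod 751)
8^16 ≡ 627^2 = 393129 ≡ 356 (mod 751)
8^32 ≡ 356^2 = 126736 ≡ 568 (mod 751)
8^64 ≡ 568^2 = 322624 ≡ 445 (mod 751)
8^128 ≡ 445^2 = 198025 ≡ 512 (mod 751)
8^256 ≡ 512^2 = 262144 ≡ 45 (mod 751)
8^512 ≡ 45^2 = 2025 ≡ 523 (mod 751)
750 = 512 + 128 + 64 + 32 + 8 + 4 + 2 in binary powers of 2.
So 8^750 ≡ 523 · 512 · 445 · 568 · 627 · 341 · 64 ≡ 1 (mod 751).
Since the result is 1, base 8 gives no evidence that 751 is composite.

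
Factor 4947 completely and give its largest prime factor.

4947 = 3 · 1649
1649 = 17 · 97
97 is prime.
So 4947 = 3 · 17 · 97; the largest prime factor is 97.

97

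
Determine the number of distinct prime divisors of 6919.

3

6919 = 11 · 629
629 = 17 · 37
6919 = 11 · 17 · 37, which has 3 distinct prime factors.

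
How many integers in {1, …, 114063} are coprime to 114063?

Factor: 114063 = 3 · 193 · 197.
φ(114063) = (3−1) · (193−1) · (197−1) = 2 · 192 · 196 = 75264.

75264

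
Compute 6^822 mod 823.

1

6^1 ≡ 6 (mod 823)
6^2 ≡ 6^2 = 36 ≡ 36 (mod 823)
6^4 ≡ 36^2 = 1296 ≡ 473 (mod 823)
6^8 ≡ 473^2 = 223729 ≡ 696 (mod 823)
6^16 ≡ 696^2 = 484416 ≡ 492 (mod 823)
6^32 ≡ 492^2 = 242064 ≡ 102 (mod 823)
6^64 ≡ 102^2 = 10404 ≡ 528 (mod 823)
6^128 ≡ 528^2 = 278784 ≡ 610 (mod 823)
6^256 ≡ 610^2 = 372100 ≡ 104 (mod 823)
6^512 ≡ 104^2 = 10816 ≡ 117 (mod 823)
822 = 512 + 256 + 32 + 16 + 4 + 2 in binary powers of 2.
So 6^822 ≡ 117 · 104 · 102 · 492 · 473 · 36 ≡ 1 (mod 823).
Since the result is 1, base 6 gives no evidence that 823 is composite.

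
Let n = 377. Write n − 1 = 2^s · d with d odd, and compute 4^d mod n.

270

377 − 1 = 376 = 2^3 · 47, so d = 47.
4^1 ≡ 4 (mod 377)
4^2 ≡ 4^2 = 16 ≡ 16 (mod 377)
4^4 ≡ 16^2 = 256 ≡ 256 (mod 377)
4^8 ≡ 256^2 = 65536 ≡ 315 (mod 377)
4^16 ≡ 315^2 = 99225 ≡ 74 (mod 377)
4^32 ≡ 74^2 = 5476 ≡ 198 (mod 377)
47 = 32 + 8 + 4 + 2 + 1 in binary powers of 2.
So 4^47 ≡ 198 · 315 · 256 · 16 · 4 ≡ 270 (mod 377).
Squaring chain: 270 → 139 → 94; never reaches −1, so base 4 is a Miller–Rabin witness that 377 is composite.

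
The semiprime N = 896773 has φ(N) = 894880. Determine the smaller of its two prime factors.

941

φ(n) = (p−1)(q−1) = n − (p+q) + 1, so p + q = 896773 − 894880 + 1 = 1894.
p and q are the roots of t² − 1894t + 896773 = 0.
Discriminant: 1894² − 4·896773 = 3587236 − 3587092 = 144; √144 = 12.
q = (1894 − 12)/2 = 941, p = (1894 + 12)/2 = 953.
Check: 941 · 953 = 896773.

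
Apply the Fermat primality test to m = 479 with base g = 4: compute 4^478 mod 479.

4^1 ≡ 4 (mod 479)
4^2 ≡ 4^2 = 16 ≡ 16 (mod 479)
4^4 ≡ 16^2 = 256 ≡ 256 (mod 479)
4^8 ≡ 256^2 = 65536 ≡ 392 (mod 479)
4^16 ≡ 392^2 = 153664 ≡ 384 (mod 479)
4^32 ≡ 384^2 = 147456 ≡ 403 (mod 479)
4^64 ≡ 403^2 = 162409 ≡ 28 (mod 479)
4^128 ≡ 28^2 = 784 ≡ 305 (mod 479)
4^256 ≡ 305^2 = 93025 ≡ 99 (mod 479)
478 = 256 + 128 + 64 + 16 + 8 + 4 + 2 in binary powers of 2.
So 4^478 ≡ 99 · 305 · 28 · 384 · 392 · 256 · 16 ≡ 1 (mod 479).
Since the result is 1, base 4 gives no evidence that 479 is composite.

1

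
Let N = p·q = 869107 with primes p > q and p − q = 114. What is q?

877

Since p = q + 114, we have 869107 = q(q + 114), so q² + 114q − 869107 = 0.
Discriminant: 114² + 4·869107 = 12996 + 3476428 = 3489424; √3489424 = 1868.
q = (−114 + 1868)/2 = 877, and p = q + 114 = 991.
Check: 877 · 991 = 869107.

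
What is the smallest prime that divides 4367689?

4367689 is odd.
Digit sum 43, not divisible by 3.
Ends in 9: not divisible by 5.
7: 4367689 = 7·623955 + 4
11: 4367689 = 11·397062 + 7
13: 4367689 = 13·335976 + 1
17: 4367689 = 17·256922 + 15
19: 4367689 = 19·229878 + 7
23: 4367689 = 23·189899 + 12
29: 4367689 = 29·150609 + 28
31: 4367689 = 31·140893 + 6
37: 4367689 = 37·118045 + 24
41: 4367689 = 41·106529

41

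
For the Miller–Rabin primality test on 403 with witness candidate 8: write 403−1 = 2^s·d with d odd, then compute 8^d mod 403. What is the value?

8

403 − 1 = 402 = 2^1 · 201, so d = 201.
8^1 ≡ 8 (mod 403)
8^2 ≡ 8^2 = 64 ≡ 64 (mod 403)
8^4 ≡ 64^2 = 4096 ≡ 66 (mod 403)
8^8 ≡ 66^2 = 4356 ≡ 326 (mod 403)
8^16 ≡ 326^2 = 106276 ≡ 287 (mod 403)
8^32 ≡ 287^2 = 82369 ≡ 157 (mod 403)
8^64 ≡ 157^2 = 24649 ≡ 66 (mod 403)
8^128 ≡ 66^2 = 4356 ≡ 326 (mod 403)
201 = 128 + 64 + 8 + 1 in binary powers of 2.
So 8^201 ≡ 326 · 66 · 326 · 8 ≡ 8 (mod 403).
Squaring chain: 8; never reaches −1, so base 8 is a Miller–Rabin witness that 403 is composite.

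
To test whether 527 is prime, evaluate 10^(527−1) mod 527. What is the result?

382

10^1 ≡ 10 (mod 527)
10^2 ≡ 10^2 = 100 ≡ 100 (mod 527)
10^4 ≡ 100^2 = 10000 ≡ 514 (mod 527)
10^8 ≡ 514^2 = 264196 ≡ 169 (mod 527)
10^16 ≡ 169^2 = 28561 ≡ 103 (mod 527)
10^32 ≡ 103^2 = 10609 ≡ 69 (mod 527)
10^64 ≡ 69^2 = 4761 ≡ 18 (mod 527)
10^128 ≡ 18^2 = 324 ≡ 324 (mod 527)
10^256 ≡ 324^2 = 104976 ≡ 103 (mod 527)
10^512 ≡ 103^2 = 10609 ≡ 69 (mod 527)
526 = 512 + 8 + 4 + 2 in binary powers of 2.
So 10^526 ≡ 69 · 169 · 514 · 100 ≡ 382 (mod 527).
Since 382 ≠ 1, base 10 is a Fermat witness: 527 is composite.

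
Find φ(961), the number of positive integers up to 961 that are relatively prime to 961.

930

Factor: 961 = 31^2.
φ(961) = 31^1·(31−1) = 930.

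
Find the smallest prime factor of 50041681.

79

50041681 is odd.
Digit sum 25, not divisible by 3.
Ends in 1: not divisible by 5.
7: 50041681 = 7·7148811 + 4
11: 50041681 = 11·4549243 + 8
13: 50041681 = 13·3849360 + 1
17: 50041681 = 17·2943628 + 5
19: 50041681 = 19·2633772 + 13
23: 50041681 = 23·2175725 + 6
29: 50041681 = 29·1725575 + 6
31: 50041681 = 31·1614247 + 24
37: 50041681 = 37·1352477 + 32
41: 50041681 = 41·1220528 + 33
43: 50041681 = 43·1163760 + 1
47: 50041681 = 47·1064716 + 29
53: 50041681 = 53·944182 + 35
59: 50041681 = 59·848164 + 5
61: 50041681 = 61·820355 + 26
67: 50041681 = 67·746890 + 51
71: 50041681 = 71·704812 + 29
73: 50041681 = 73·685502 + 35
79: 50041681 = 79·633439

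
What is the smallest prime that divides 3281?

17

3281 is odd.
Digit sum 14, not divisible by 3.
Ends in 1: not divisible by 5.
7: 3281 = 7·468 + 5
11: 3281 = 11·298 + 3
13: 3281 = 13·252 + 5
17: 3281 = 17·193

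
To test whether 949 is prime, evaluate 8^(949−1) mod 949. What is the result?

8^1 ≡ 8 (mod 949)
8^2 ≡ 8^2 = 64 ≡ 64 (mod 949)
8^4 ≡ 64^2 = 4096 ≡ 300 (mod 949)
8^8 ≡ 300^2 = 90000 ≡ 794 (mod 949)
8^16 ≡ 794^2 = 630436 ≡ 300 (mod 949)
8^32 ≡ 300^2 = 90000 ≡ 794 (mod 949)
8^64 ≡ 794^2 = 630436 ≡ 300 (mod 949)
8^128 ≡ 300^2 = 90000 ≡ 794 (mod 949)
8^256 ≡ 794^2 = 630436 ≡ 300 (mod 949)
8^512 ≡ 300^2 = 90000 ≡ 794 (mod 949)
948 = 512 + 256 + 128 + 32 + 16 + 4 in binary powers of 2.
So 8^948 ≡ 794 · 300 · 794 · 794 · 300 · 300 ≡ 1 (mod 949).
Since the result is 1, base 8 gives no evidence that 949 is composite.

1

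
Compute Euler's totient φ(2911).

Factor: 2911 = 41 · 71.
φ(2911) = (41−1) · (71−1) = 40 · 70 = 2800.

2800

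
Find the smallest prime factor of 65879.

65879 is odd.
Digit sum 35, not divisible by 3.
Ends in 9: not divisible by 5.
7: 65879 = 7·9411 + 2
11: 65879 = 11·5989

11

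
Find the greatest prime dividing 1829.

59

1829 = 31 · 59
59 is prime.
So 1829 = 31 · 59; the largest prime factor is 59.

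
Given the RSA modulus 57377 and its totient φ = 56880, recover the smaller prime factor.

181

φ(n) = (p−1)(q−1) = n − (p+q) + 1, so p + q = 57377 − 56880 + 1 = 498.
p and q are the roots of t² − 498t + 57377 = 0.
Discriminant: 498² − 4·57377 = 248004 − 229508 = 18496; √18496 = 136.
q = (498 − 136)/2 = 181, p = (498 + 136)/2 = 317.
Check: 181 · 317 = 57377.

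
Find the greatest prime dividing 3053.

71

3053 = 43 · 71
71 is prime.
So 3053 = 43 · 71; the largest prime factor is 71.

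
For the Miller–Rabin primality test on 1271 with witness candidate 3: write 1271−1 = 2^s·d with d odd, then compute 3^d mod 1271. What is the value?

1271 − 1 = 1270 = 2^1 · 635, so d = 635.
3^1 ≡ 3 (mod 1271)
3^2 ≡ 3^2 = 9 ≡ 9 (mod 1271)
3^4 ≡ 9^2 = 81 ≡ 81 (mod 1271)
3^8 ≡ 81^2 = 6561 ≡ 206 (mod 1271)
3^16 ≡ 206^2 = 42436 ≡ 493 (mod 1271)
3^32 ≡ 493^2 = 243049 ≡ 288 (mod 1271)
3^64 ≡ 288^2 = 82944 ≡ 329 (mod 1271)
3^128 ≡ 329^2 = 108241 ≡ 206 (mod 1271)
3^256 ≡ 206^2 = 42436 ≡ 493 (mod 1271)
3^512 ≡ 493^2 = 243049 ≡ 288 (mod 1271)
635 = 512 + 64 + 32 + 16 + 8 + 2 + 1 in binary powers of 2.
So 3^635 ≡ 288 · 329 · 288 · 493 · 206 · 9 · 3 ≡ 150 (mod 1271).
Squaring chain: 150; never reaches −1, so base 3 is a Miller–Rabin witness that 1271 is composite.

150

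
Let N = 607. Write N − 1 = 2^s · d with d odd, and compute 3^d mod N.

606

607 − 1 = 606 = 2^1 · 303, so d = 303.
3^1 ≡ 3 (mod 607)
3^2 ≡ 3^2 = 9 ≡ 9 (mod 607)
3^4 ≡ 9^2 = 81 ≡ 81 (mod 607)
3^8 ≡ 81^2 = 6561 ≡ 491 (mod 607)
3^16 ≡ 491^2 = 241081 ≡ 102 (mod 607)
3^32 ≡ 102^2 = 10404 ≡ 85 (mod 607)
3^64 ≡ 85^2 = 7225 ≡ 548 (mod 607)
3^128 ≡ 548^2 = 300304 ≡ 446 (mod 607)
3^256 ≡ 446^2 = 198916 ≡ 427 (mod 607)
303 = 256 + 32 + 8 + 4 + 2 + 1 in binary powers of 2.
So 3^303 ≡ 427 · 85 · 491 · 81 · 9 · 3 ≡ 606 (mod 607).
Since 3^d ≡ 606 (mod 607), base 3 does not prove 607 composite.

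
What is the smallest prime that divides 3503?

3503 is odd.
Digit sum 11, not divisible by 3.
Ends in 3: not divisible by 5.
7: 3503 = 7·500 + 3
11: 3503 = 11·318 + 5
13: 3503 = 13·269 + 6
17: 3503 = 17·206 + 1
19: 3503 = 19·184 + 7
23: 3503 = 23·152 + 7
29: 3503 = 29·120 + 23
31: 3503 = 31·113

31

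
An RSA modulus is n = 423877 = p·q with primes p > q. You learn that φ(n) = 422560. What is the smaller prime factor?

557

φ(n) = (p−1)(q−1) = n − (p+q) + 1, so p + q = 423877 − 422560 + 1 = 1318.
p and q are the roots of t² − 1318t + 423877 = 0.
Discriminant: 1318² − 4·423877 = 1737124 − 1695508 = 41616; √41616 = 204.
q = (1318 − 204)/2 = 557, p = (1318 + 204)/2 = 761.
Check: 557 · 761 = 423877.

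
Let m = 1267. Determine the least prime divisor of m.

1267 is odd.
Digit sum 16, not divisible by 3.
Ends in 7: not divisible by 5.
7: 1267 = 7·181

7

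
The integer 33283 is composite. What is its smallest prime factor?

83

33283 is odd.
Digit sum 19, not divisible by 3.
Ends in 3: not divisible by 5.
7: 33283 = 7·4754 + 5
11: 33283 = 11·3025 + 8
13: 33283 = 13·2560 + 3
17: 33283 = 17·1957 + 14
19: 33283 = 19·1751 + 14
23: 33283 = 23·1447 + 2
29: 33283 = 29·1147 + 20
31: 33283 = 31·1073 + 20
37: 33283 = 37·899 + 20
41: 33283 = 41·811 + 32
43: 33283 = 43·774 + 1
47: 33283 = 47·708 + 7
53: 33283 = 53·627 + 52
59: 33283 = 59·564 + 7
61: 33283 = 61·545 + 38
67: 33283 = 67·496 + 51
71: 33283 = 71·468 + 55
73: 33283 = 73·455 + 68
79: 33283 = 79·421 + 24
83: 33283 = 83·401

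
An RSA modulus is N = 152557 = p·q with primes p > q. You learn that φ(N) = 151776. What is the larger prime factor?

φ(n) = (p−1)(q−1) = n − (p+q) + 1, so p + q = 152557 − 151776 + 1 = 782.
p and q are the roots of t² − 782t + 152557 = 0.
Discriminant: 782² − 4·152557 = 611524 − 610228 = 1296; √1296 = 36.
q = (782 − 36)/2 = 373, p = (782 + 36)/2 = 409.
Check: 373 · 409 = 152557.

409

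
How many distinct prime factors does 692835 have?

692835 = 3 · 230945
230945 = 5 · 46189
46189 = 11 · 4199
4199 = 13 · 323
323 = 17 · 19
692835 = 3 · 5 · 11 · 13 · 17 · 19, which has 6 distinct prime factors.

6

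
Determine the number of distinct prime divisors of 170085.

170085 = 3 · 56695
56695 = 5 · 11339
11339 = 17 · 667
667 = 23 · 29
170085 = 3 · 5 · 17 · 23 · 29, which has 5 distinct prime factors.

5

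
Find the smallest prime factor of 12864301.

12864301 is odd.
Digit sum 25, not divisible by 3.
Ends in 1: not divisible by 5.
7: 12864301 = 7·1837757 + 2
11: 12864301 = 11·1169481 + 10
13: 12864301 = 13·989561 + 8
17: 12864301 = 17·756723 + 10
19: 12864301 = 19·677068 + 9
23: 12864301 = 23·559317 + 10
29: 12864301 = 29·443596 + 17
31: 12864301 = 31·414977 + 14
37: 12864301 = 37·347683 + 30
41: 12864301 = 41·313763 + 18
43: 12864301 = 43·299169 + 34
47: 12864301 = 47·273708 + 25
53: 12864301 = 53·242722 + 35
59: 12864301 = 59·218039

59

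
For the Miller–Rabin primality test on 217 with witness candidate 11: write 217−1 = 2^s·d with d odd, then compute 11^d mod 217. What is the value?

15

217 − 1 = 216 = 2^3 · 27, so d = 27.
11^1 ≡ 11 (mod 217)
11^2 ≡ 11^2 = 121 ≡ 121 (mod 217)
11^4 ≡ 121^2 = 14641 ≡ 102 (mod 217)
11^8 ≡ 102^2 = 10404 ≡ 205 (mod 217)
11^16 ≡ 205^2 = 42025 ≡ 144 (mod 217)
27 = 16 + 8 + 2 + 1 in binary powers of 2.
So 11^27 ≡ 144 · 205 · 121 · 11 ≡ 15 (mod 217).
Squaring chain: 15 → 8 → 64; never reaches −1, so base 11 is a Miller–Rabin witness that 217 is composite.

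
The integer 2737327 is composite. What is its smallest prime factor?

2737327 is odd.
Digit sum 31, not divisible by 3.
Ends in 7: not divisible by 5.
7: 2737327 = 7·391046 + 5
11: 2737327 = 11·248847 + 10
13: 2737327 = 13·210563 + 8
17: 2737327 = 17·161019 + 4
19: 2737327 = 19·144069 + 16
23: 2737327 = 23·119014 + 5
29: 2737327 = 29·94390 + 17
31: 2737327 = 31·88300 + 27
37: 2737327 = 37·73981 + 30
41: 2737327 = 41·66764 + 3
43: 2737327 = 43·63658 + 33
47: 2737327 = 47·58241

47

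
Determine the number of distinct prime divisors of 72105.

5

72105 = 3 · 24035
24035 = 5 · 4807
4807 = 11 · 437
437 = 19 · 23
72105 = 3 · 5 · 11 · 19 · 23, which has 5 distinct prime factors.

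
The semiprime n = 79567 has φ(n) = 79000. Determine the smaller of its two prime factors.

251

φ(n) = (p−1)(q−1) = n − (p+q) + 1, so p + q = 79567 − 79000 + 1 = 568.
p and q are the roots of t² − 568t + 79567 = 0.
Discriminant: 568² − 4·79567 = 322624 − 318268 = 4356; √4356 = 66.
q = (568 − 66)/2 = 251, p = (568 + 66)/2 = 317.
Check: 251 · 317 = 79567.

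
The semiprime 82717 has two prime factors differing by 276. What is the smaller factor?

Since p = q + 276, we have 82717 = q(q + 276), so q² + 276q − 82717 = 0.
Discriminant: 276² + 4·82717 = 76176 + 330868 = 407044; √407044 = 638.
q = (−276 + 638)/2 = 181, and p = q + 276 = 457.
Check: 181 · 457 = 82717.

181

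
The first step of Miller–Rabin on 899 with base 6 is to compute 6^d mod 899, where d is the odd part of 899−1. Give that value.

899 − 1 = 898 = 2^1 · 449, so d = 449.
6^1 ≡ 6 (mod 899)
6^2 ≡ 6^2 = 36 ≡ 36 (mod 899)
6^4 ≡ 36^2 = 1296 ≡ 397 (mod 899)
6^8 ≡ 397^2 = 157609 ≡ 284 (mod 899)
6^16 ≡ 284^2 = 80656 ≡ 645 (mod 899)
6^32 ≡ 645^2 = 416025 ≡ 687 (mod 899)
6^64 ≡ 687^2 = 471969 ≡ 893 (mod 899)
6^128 ≡ 893^2 = 797449 ≡ 36 (mod 899)
6^256 ≡ 36^2 = 1296 ≡ 397 (mod 899)
449 = 256 + 128 + 64 + 1 in binary powers of 2.
So 6^449 ≡ 397 · 36 · 893 · 6 ≡ 615 (mod 899).
Squaring chain: 615; never reaches −1, so base 6 is a Miller–Rabin witness that 899 is composite.

615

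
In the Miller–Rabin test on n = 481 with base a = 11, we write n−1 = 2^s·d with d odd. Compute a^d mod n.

481 − 1 = 480 = 2^5 · 15, so d = 15.
11^1 ≡ 11 (mod 481)
11^2 ≡ 11^2 = 121 ≡ 121 (mod 481)
11^4 ≡ 121^2 = 14641 ≡ 211 (mod 481)
11^8 ≡ 211^2 = 44521 ≡ 269 (mod 481)
15 = 8 + 4 + 2 + 1 in binary powers of 2.
So 11^15 ≡ 269 · 211 · 121 · 11 ≡ 369 (mod 481).
Squaring chain: 369 → 38 → 1 → 1 → 1; never reaches −1, so base 11 is a Miller–Rabin witness that 481 is composite.

369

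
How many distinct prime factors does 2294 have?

2294 = 2 · 1147
1147 = 31 · 37
2294 = 2 · 31 · 37, which has 3 distinct prime factors.

3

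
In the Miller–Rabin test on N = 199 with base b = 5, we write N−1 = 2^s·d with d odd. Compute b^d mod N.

199 − 1 = 198 = 2^1 · 99, so d = 99.
5^1 ≡ 5 (mod 199)
5^2 ≡ 5^2 = 25 ≡ 25 (mod 199)
5^4 ≡ 25^2 = 625 ≡ 28 (mod 199)
5^8 ≡ 28^2 = 784 ≡ 187 (mod 199)
5^16 ≡ 187^2 = 34969 ≡ 144 (mod 199)
5^32 ≡ 144^2 = 20736 ≡ 40 (mod 199)
5^64 ≡ 40^2 = 1600 ≡ 8 (mod 199)
99 = 64 + 32 + 2 + 1 in binary powers of 2.
So 5^99 ≡ 8 · 40 · 25 · 5 ≡ 1 (mod 199).
Since 5^d ≡ 1 (mod 199), base 5 does not prove 199 composite.

1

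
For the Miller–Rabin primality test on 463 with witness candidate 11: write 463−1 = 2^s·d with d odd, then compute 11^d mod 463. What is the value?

463 − 1 = 462 = 2^1 · 231, so d = 231.
11^1 ≡ 11 (mod 463)
11^2 ≡ 11^2 = 121 ≡ 121 (mod 463)
11^4 ≡ 121^2 = 14641 ≡ 288 (mod 463)
11^8 ≡ 288^2 = 82944 ≡ 67 (mod 463)
11^16 ≡ 67^2 = 4489 ≡ 322 (mod 463)
11^32 ≡ 322^2 = 103684 ≡ 435 (mod 463)
11^64 ≡ 435^2 = 189225 ≡ 321 (mod 463)
11^128 ≡ 321^2 = 103041 ≡ 255 (mod 463)
231 = 128 + 64 + 32 + 4 + 2 + 1 in binary powers of 2.
So 11^231 ≡ 255 · 321 · 435 · 288 · 121 · 11 ≡ 462 (mod 463).
Since 11^d ≡ 462 (mod 463), base 11 does not prove 463 composite.

462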